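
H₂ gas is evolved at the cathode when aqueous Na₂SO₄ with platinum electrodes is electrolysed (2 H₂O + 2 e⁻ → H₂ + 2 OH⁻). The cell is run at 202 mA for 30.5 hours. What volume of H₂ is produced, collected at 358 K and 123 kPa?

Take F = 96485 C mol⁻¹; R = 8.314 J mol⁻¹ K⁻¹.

Q = I·t = 0.2020 A × 109800 s = 22180 C.
n(e⁻) = Q/F = 22180 / 96485 = 0.2299 mol.
2 electrons are transferred per H₂ molecule, so n(H₂) = 0.2299 / 2 = 0.1149 mol.
V = nRT/P = (0.1149 × 8.314 × 358) / (123 × 10³ Pa) = 0.00278 m³ = 2.78 L.

2.78 L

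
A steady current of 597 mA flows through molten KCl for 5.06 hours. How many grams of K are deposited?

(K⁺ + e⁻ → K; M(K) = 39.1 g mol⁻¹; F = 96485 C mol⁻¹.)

4.41 g

Q = I·t = 0.5970 A × 18216 s = 10870 C.
n(e⁻) = Q/F = 10870 / 96485 = 0.1127 mol.
K⁺ + e⁻ → K, so n(K) = n(e⁻)/1 = 0.1127 mol.
m = n·M = 0.1127 × 39.1 = 4.41 g.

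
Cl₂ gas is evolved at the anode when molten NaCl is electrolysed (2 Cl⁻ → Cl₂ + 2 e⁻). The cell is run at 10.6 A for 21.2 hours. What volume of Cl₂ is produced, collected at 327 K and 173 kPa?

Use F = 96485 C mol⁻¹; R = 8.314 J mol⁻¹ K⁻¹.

Q = I·t = 10.60 A × 76320 s = 809000 C.
n(e⁻) = Q/F = 809000 / 96485 = 8.385 mol.
2 electrons are transferred per Cl₂ molecule, so n(Cl₂) = 8.385 / 2 = 4.192 mol.
V = nRT/P = (4.192 × 8.314 × 327) / (173 × 10³ Pa) = 0.0659 m³ = 65.9 L.

65.9 L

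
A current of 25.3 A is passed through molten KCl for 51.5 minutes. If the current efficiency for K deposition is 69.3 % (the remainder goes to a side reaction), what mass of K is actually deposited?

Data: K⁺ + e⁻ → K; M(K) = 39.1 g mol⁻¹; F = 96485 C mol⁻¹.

22.0 g

Q = I·t = 25.30 × 3090.0 = 78180 C.
n(e⁻) = 78180/96485 = 0.8103 mol; theoretically n(K) = 0.8103/1 = 0.8103 mol, m_theo = 31.68 g.
At 69.3 % efficiency, m_actual = 0.693 × 31.68 = 22.0 g.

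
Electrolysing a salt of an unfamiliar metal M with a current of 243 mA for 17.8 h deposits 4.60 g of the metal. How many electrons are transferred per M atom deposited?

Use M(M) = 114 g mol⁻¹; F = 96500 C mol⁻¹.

Q = I·t = 0.2430 A × 64080 s = 15570 C, so n(e⁻) = 15570/96500 = 0.1614 mol.
n(M) deposited = 4.60 / 114 = 0.04035 mol.
Electrons per atom = n(e⁻)/n(M) = 0.1614 / 0.04035 = 4.00 ≈ 4, so the ion is M⁴⁺.

4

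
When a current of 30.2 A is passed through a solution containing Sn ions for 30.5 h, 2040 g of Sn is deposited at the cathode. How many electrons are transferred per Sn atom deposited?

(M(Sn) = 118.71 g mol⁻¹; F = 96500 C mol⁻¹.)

2

Q = I·t = 30.20 A × 109800 s = 3316000 C, so n(e⁻) = 3316000/96500 = 34.36 mol.
n(Sn) deposited = 2040 / 118.71 = 17.18 mol.
Electrons per atom = n(e⁻)/n(Sn) = 34.36 / 17.18 = 2.00 ≈ 2, so the ion is Sn²⁺.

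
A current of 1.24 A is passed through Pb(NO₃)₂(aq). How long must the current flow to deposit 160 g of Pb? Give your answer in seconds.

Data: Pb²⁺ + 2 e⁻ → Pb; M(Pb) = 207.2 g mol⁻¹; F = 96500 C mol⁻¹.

1.20 × 10⁵ s

n(Pb) = m/M = 160 / 207.2 = 0.7722 mol.
Each Pb atom requires 2 electrons, so n(e⁻) = 2 × 0.7722 = 1.544 mol.
Q = n(e⁻)·F = 1.544 × 96500 = 149000 C.
t = Q/I = 149000 / 1.240 A = 120200 s.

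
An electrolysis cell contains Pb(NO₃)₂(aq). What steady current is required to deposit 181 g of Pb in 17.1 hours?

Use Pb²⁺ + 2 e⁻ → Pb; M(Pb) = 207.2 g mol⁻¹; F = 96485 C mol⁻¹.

2.74 A

n(Pb) = 181 / 207.2 = 0.8736 mol.
n(e⁻) = 2 × 0.8736 = 1.747 mol.
Q = n(e⁻)·F = 1.747 × 96485 = 168600 C.
I = Q/t = 168600 / 61560 s = 2.74 A.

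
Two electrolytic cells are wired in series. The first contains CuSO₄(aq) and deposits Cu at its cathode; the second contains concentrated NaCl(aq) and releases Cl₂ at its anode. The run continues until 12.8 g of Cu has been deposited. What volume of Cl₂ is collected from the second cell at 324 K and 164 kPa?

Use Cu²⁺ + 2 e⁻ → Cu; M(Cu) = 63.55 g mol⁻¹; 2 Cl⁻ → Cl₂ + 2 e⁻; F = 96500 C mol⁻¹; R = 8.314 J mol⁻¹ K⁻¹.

3.31 L

n(Cu) = 12.8 / 63.55 = 0.2014 mol, so n(e⁻) = 2 × 0.2014 = 0.4028 mol.
The cells are in series, so the same 0.4028 mol of electrons passes through the second cell.
2 Cl⁻ → Cl₂ + 2 e⁻ — 2 mol e⁻ per mol Cl₂, so n(Cl₂) = 0.4028/2 = 0.2014 mol.
V = nRT/P = (0.2014 × 8.314 × 324) / (164 × 10³) = 0.00331 m³ = 3.31 L.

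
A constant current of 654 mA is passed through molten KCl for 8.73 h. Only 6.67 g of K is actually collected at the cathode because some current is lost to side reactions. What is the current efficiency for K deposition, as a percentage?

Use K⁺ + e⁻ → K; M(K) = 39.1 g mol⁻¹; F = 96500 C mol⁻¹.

Q = I·t = 0.6540 × 31428 = 20550 C; n(e⁻) = 20550/96500 = 0.2130 mol.
Theoretical n(K) = n(e⁻)/1 = 0.2130 mol, i.e. m_theo = 0.2130 × 39.1 = 8.328 g.
Efficiency = m_actual / m_theo = 6.67 / 8.328 = 80.1 %.

80.1 %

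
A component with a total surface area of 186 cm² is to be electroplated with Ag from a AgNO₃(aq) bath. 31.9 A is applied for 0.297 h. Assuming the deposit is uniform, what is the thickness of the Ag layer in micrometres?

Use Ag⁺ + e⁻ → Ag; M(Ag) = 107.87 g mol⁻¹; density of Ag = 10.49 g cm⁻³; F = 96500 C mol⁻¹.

Q = I·t = 31.90 × 1069.2 = 34110 C; n(e⁻) = 0.3534 mol.
n(Ag) = n(e⁻)/1 = 0.3534 mol, so m = 0.3534 × 107.87 = 38.13 g.
Volume = m/ρ = 38.13 / 10.49 = 3.635 cm³.
Thickness = V/A = 3.635 / 186 = 0.0195 cm = 195 μm.

195 μm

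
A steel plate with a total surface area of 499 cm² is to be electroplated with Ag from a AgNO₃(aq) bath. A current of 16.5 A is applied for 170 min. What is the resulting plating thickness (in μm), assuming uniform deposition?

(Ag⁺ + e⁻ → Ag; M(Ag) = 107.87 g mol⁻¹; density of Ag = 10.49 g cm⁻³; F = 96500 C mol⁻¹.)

359 μm

Q = I·t = 16.50 × 10200 = 168300 C; n(e⁻) = 1.744 mol.
n(Ag) = n(e⁻)/1 = 1.744 mol, so m = 1.744 × 107.87 = 188.1 g.
Volume = m/ρ = 188.1 / 10.49 = 17.93 cm³.
Thickness = V/A = 17.93 / 499 = 0.0359 cm = 359 μm.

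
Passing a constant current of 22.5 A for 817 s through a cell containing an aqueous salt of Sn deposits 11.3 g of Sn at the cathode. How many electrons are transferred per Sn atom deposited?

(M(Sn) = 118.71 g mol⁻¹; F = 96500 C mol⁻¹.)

Q = I·t = 22.50 A × 817.00 s = 18380 C, so n(e⁻) = 18380/96500 = 0.1905 mol.
n(Sn) deposited = 11.3 / 118.71 = 0.09519 mol.
Electrons per atom = n(e⁻)/n(Sn) = 0.1905 / 0.09519 = 2.00 ≈ 2, so the ion is Sn²⁺.

2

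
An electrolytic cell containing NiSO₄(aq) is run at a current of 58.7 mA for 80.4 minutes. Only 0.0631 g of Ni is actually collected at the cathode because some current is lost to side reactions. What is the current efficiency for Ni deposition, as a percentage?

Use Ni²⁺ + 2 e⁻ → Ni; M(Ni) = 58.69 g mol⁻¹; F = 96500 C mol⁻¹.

73.3 %

Q = I·t = 0.05870 × 4824.0 = 283.2 C; n(e⁻) = 283.2/96500 = 0.002934 mol.
Theoretical n(Ni) = n(e⁻)/2 = 0.001467 mol, i.e. m_theo = 0.001467 × 58.69 = 0.08611 g.
Efficiency = m_actual / m_theo = 0.0631 / 0.08611 = 73.3 %.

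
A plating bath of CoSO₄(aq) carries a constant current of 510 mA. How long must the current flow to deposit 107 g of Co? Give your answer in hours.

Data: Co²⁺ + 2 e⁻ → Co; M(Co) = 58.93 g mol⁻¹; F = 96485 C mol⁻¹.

n(Co) = m/M = 107 / 58.93 = 1.816 mol.
Each Co atom requires 2 electrons, so n(e⁻) = 2 × 1.816 = 3.631 mol.
Q = n(e⁻)·F = 3.631 × 96485 = 350400 C.
t = Q/I = 350400 / 0.5100 A = 687000 s = 191 h.

191 h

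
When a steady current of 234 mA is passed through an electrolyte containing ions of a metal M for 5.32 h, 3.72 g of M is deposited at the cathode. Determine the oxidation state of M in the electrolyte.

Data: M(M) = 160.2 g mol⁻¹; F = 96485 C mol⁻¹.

Q = I·t = 0.2340 A × 19152 s = 4482 C, so n(e⁻) = 4482/96485 = 0.04645 mol.
n(M) deposited = 3.72 / 160.2 = 0.02322 mol.
Electrons per atom = n(e⁻)/n(M) = 0.04645 / 0.02322 = 2.00 ≈ 2, so the ion is M²⁺.

+2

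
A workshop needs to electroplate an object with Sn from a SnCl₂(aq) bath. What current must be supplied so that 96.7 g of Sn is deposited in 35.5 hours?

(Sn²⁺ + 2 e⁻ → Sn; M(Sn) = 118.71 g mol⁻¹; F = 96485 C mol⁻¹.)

n(Sn) = 96.7 / 118.71 = 0.8146 mol.
n(e⁻) = 2 × 0.8146 = 1.629 mol.
Q = n(e⁻)·F = 1.629 × 96485 = 157200 C.
I = Q/t = 157200 / 127800 s = 1.23 A.

1.23 A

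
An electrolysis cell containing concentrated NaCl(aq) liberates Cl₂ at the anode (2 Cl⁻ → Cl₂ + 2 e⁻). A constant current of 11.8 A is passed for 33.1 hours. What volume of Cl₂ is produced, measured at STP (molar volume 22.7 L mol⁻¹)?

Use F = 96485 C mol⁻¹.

165 L

Q = I·t = 11.80 A × 119160 s = 1406000 C.
n(e⁻) = Q/F = 1406000 / 96485 = 14.57 mol.
2 electrons are transferred per Cl₂ molecule, so n(Cl₂) = 14.57 / 2 = 7.287 mol.
V = n × V_m = 7.287 × 22.7 = 165 L.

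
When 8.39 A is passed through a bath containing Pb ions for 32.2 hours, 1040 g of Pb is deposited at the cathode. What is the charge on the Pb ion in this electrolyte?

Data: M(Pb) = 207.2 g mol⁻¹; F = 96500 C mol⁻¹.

+2

Q = I·t = 8.390 A × 115920 s = 972600 C, so n(e⁻) = 972600/96500 = 10.08 mol.
n(Pb) deposited = 1040 / 207.2 = 5.019 mol.
Electrons per atom = n(e⁻)/n(Pb) = 10.08 / 5.019 = 2.01 ≈ 2, so the ion is Pb²⁺.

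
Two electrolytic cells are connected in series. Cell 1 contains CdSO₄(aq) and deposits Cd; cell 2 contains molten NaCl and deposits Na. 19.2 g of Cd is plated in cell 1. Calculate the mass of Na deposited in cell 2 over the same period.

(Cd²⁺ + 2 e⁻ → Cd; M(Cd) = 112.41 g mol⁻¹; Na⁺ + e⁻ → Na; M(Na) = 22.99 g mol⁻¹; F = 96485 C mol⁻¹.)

n(Cd) = 19.2 / 112.41 = 0.1708 mol.
Since Cd²⁺ + 2 e⁻ → Cd, n(e⁻) passed = 2 × 0.1708 = 0.3416 mol.
Cells in series carry the same charge, so the same 0.3416 mol of electrons passes through cell 2.
Na⁺ + e⁻ → Na, so n(Na) = 0.3416 / 1 = 0.3416 mol.
m(Na) = 0.3416 × 22.99 = 7.85 g.

7.85 g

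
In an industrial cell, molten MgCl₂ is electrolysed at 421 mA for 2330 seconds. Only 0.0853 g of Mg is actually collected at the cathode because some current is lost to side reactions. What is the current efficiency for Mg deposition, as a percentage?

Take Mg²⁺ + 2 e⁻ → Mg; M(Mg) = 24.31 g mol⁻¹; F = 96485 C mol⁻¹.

Q = I·t = 0.4210 × 2330.0 = 980.9 C; n(e⁻) = 980.9/96485 = 0.01017 mol.
Theoretical n(Mg) = n(e⁻)/2 = 0.005083 mol, i.e. m_theo = 0.005083 × 24.31 = 0.1236 g.
Efficiency = m_actual / m_theo = 0.0853 / 0.1236 = 69.0 %.

69.0 %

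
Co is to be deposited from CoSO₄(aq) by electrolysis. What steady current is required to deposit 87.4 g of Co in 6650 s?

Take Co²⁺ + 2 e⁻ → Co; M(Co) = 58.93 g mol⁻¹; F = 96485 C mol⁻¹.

43.0 A

n(Co) = 87.4 / 58.93 = 1.483 mol.
n(e⁻) = 2 × 1.483 = 2.966 mol.
Q = n(e⁻)·F = 2.966 × 96485 = 286200 C.
I = Q/t = 286200 / 6650.0 s = 43.0 A.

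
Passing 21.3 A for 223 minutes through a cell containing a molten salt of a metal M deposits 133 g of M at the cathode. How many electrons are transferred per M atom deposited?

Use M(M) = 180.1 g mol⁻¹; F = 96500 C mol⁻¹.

4

Q = I·t = 21.30 A × 13380 s = 285000 C, so n(e⁻) = 285000/96500 = 2.953 mol.
n(M) deposited = 133 / 180.1 = 0.7385 mol.
Electrons per atom = n(e⁻)/n(M) = 2.953 / 0.7385 = 4.00 ≈ 4, so the ion is M⁴⁺.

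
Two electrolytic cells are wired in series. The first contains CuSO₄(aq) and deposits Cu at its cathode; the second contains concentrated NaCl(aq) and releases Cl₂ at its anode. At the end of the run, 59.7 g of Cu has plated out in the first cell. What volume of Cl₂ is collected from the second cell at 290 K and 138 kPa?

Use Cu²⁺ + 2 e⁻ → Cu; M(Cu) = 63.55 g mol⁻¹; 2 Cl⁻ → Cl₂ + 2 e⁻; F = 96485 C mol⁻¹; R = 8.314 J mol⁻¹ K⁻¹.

n(Cu) = 59.7 / 63.55 = 0.9394 mol, so n(e⁻) = 2 × 0.9394 = 1.879 mol.
The cells are in series, so the same 1.879 mol of electrons passes through the second cell.
2 Cl⁻ → Cl₂ + 2 e⁻ — 2 mol e⁻ per mol Cl₂, so n(Cl₂) = 1.879/2 = 0.9394 mol.
V = nRT/P = (0.9394 × 8.314 × 290) / (138 × 10³) = 0.0164 m³ = 16.4 L.

16.4 L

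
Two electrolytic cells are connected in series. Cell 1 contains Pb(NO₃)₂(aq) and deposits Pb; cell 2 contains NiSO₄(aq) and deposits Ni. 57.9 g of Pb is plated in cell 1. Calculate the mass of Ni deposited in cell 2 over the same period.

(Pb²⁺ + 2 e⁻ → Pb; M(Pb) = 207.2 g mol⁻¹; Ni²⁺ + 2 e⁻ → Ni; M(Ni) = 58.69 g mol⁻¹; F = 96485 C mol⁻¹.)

16.4 g

n(Pb) = 57.9 / 207.2 = 0.2794 mol.
Since Pb²⁺ + 2 e⁻ → Pb, n(e⁻) passed = 2 × 0.2794 = 0.5589 mol.
Cells in series carry the same charge, so the same 0.5589 mol of electrons passes through cell 2.
Ni²⁺ + 2 e⁻ → Ni, so n(Ni) = 0.5589 / 2 = 0.2794 mol.
m(Ni) = 0.2794 × 58.69 = 16.4 g.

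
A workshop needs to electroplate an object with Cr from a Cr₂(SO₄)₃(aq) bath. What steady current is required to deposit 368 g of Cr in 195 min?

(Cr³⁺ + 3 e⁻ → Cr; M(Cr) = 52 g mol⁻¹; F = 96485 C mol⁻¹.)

n(Cr) = 368 / 52 = 7.077 mol.
n(e⁻) = 3 × 7.077 = 21.23 mol.
Q = n(e⁻)·F = 21.23 × 96485 = 2048000 C.
I = Q/t = 2048000 / 11700 s = 175 A.

175 A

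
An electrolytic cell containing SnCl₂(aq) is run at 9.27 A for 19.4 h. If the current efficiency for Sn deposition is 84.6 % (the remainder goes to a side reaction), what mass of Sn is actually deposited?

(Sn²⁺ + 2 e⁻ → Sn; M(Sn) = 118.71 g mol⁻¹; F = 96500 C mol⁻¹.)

337 g

Q = I·t = 9.270 × 69840 = 647400 C.
n(e⁻) = 647400/96500 = 6.709 mol; theoretically n(Sn) = 6.709/2 = 3.354 mol, m_theo = 398.2 g.
At 84.6 % efficiency, m_actual = 0.846 × 398.2 = 337 g.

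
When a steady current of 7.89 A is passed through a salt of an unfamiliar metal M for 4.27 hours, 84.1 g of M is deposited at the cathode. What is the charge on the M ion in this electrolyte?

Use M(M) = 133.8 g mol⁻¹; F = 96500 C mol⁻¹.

Q = I·t = 7.890 A × 15372 s = 121300 C, so n(e⁻) = 121300/96500 = 1.257 mol.
n(M) deposited = 84.1 / 133.8 = 0.6286 mol.
Electrons per atom = n(e⁻)/n(M) = 1.257 / 0.6286 = 2.00 ≈ 2, so the ion is M²⁺.

+2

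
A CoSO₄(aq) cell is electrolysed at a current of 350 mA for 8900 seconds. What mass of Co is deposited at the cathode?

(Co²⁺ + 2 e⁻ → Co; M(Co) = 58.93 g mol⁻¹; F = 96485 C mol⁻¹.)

0.951 g

Q = I·t = 0.3500 A × 8900.0 s = 3115 C.
n(e⁻) = Q/F = 3115 / 96485 = 0.03228 mol.
Co²⁺ + 2 e⁻ → Co, so n(Co) = n(e⁻)/2 = 0.01614 mol.
m = n·M = 0.01614 × 58.93 = 0.951 g.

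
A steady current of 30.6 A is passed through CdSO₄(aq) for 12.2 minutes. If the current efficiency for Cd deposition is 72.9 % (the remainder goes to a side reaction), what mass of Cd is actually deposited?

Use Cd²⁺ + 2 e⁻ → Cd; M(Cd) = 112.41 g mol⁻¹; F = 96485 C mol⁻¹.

Q = I·t = 30.60 × 732.00 = 22400 C.
n(e⁻) = 22400/96485 = 0.2322 mol; theoretically n(Cd) = 0.2322/2 = 0.1161 mol, m_theo = 13.05 g.
At 72.9 % efficiency, m_actual = 0.729 × 13.05 = 9.51 g.

9.51 g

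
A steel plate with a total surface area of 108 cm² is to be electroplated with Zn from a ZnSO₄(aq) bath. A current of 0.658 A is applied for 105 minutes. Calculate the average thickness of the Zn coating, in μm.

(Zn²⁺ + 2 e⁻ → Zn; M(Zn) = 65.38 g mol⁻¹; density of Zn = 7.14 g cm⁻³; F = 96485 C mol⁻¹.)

Q = I·t = 0.6580 × 6300.0 = 4145 C; n(e⁻) = 0.04296 mol.
n(Zn) = n(e⁻)/2 = 0.02148 mol, so m = 0.02148 × 65.38 = 1.404 g.
Volume = m/ρ = 1.404 / 7.14 = 0.1967 cm³.
Thickness = V/A = 0.1967 / 108 = 0.00182 cm = 18.2 μm.

18.2 μm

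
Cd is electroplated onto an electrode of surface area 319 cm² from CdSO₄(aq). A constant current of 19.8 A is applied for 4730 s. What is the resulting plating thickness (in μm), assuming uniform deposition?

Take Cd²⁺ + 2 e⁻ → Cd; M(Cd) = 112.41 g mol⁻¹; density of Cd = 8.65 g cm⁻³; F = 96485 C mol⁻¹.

198 μm

Q = I·t = 19.80 × 4730.0 = 93650 C; n(e⁻) = 0.9707 mol.
n(Cd) = n(e⁻)/2 = 0.4853 mol, so m = 0.4853 × 112.41 = 54.56 g.
Volume = m/ρ = 54.56 / 8.65 = 6.307 cm³.
Thickness = V/A = 6.307 / 319 = 0.0198 cm = 198 μm.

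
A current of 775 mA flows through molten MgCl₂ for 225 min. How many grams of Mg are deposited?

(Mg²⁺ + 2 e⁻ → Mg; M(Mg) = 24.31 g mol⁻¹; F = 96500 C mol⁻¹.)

1.32 g

Q = I·t = 0.7750 A × 13500 s = 10460 C.
n(e⁻) = Q/F = 10460 / 96500 = 0.1084 mol.
Mg²⁺ + 2 e⁻ → Mg, so n(Mg) = n(e⁻)/2 = 0.05421 mol.
m = n·M = 0.05421 × 24.31 = 1.32 g.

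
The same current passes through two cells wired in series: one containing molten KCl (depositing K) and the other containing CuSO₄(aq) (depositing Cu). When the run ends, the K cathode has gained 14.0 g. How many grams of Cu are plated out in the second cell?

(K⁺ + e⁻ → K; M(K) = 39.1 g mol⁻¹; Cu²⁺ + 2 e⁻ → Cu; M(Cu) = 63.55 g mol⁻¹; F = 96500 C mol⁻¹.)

n(K) = 14.0 / 39.1 = 0.3581 mol.
Since K⁺ + e⁻ → K, n(e⁻) passed = 1 × 0.3581 = 0.3581 mol.
Cells in series carry the same charge, so the same 0.3581 mol of electrons passes through cell 2.
Cu²⁺ + 2 e⁻ → Cu, so n(Cu) = 0.3581 / 2 = 0.1790 mol.
m(Cu) = 0.1790 × 63.55 = 11.4 g.

11.4 g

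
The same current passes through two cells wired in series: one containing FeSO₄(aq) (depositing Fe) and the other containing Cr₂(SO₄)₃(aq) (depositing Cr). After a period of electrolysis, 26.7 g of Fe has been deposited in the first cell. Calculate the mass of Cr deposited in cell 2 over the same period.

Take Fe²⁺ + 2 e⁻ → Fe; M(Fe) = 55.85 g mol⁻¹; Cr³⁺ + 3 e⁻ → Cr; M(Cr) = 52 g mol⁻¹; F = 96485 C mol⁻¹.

n(Fe) = 26.7 / 55.85 = 0.4781 mol.
Since Fe²⁺ + 2 e⁻ → Fe, n(e⁻) passed = 2 × 0.4781 = 0.9561 mol.
Cells in series carry the same charge, so the same 0.9561 mol of electrons passes through cell 2.
Cr³⁺ + 3 e⁻ → Cr, so n(Cr) = 0.9561 / 3 = 0.3187 mol.
m(Cr) = 0.3187 × 52 = 16.6 g.

16.6 g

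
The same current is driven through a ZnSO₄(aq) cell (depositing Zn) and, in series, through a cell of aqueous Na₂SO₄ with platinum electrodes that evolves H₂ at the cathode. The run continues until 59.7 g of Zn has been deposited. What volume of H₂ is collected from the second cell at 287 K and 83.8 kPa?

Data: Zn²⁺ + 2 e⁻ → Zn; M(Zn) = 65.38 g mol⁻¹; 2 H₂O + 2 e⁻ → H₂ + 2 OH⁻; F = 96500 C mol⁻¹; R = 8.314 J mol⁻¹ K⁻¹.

n(Zn) = 59.7 / 65.38 = 0.9131 mol, so n(e⁻) = 2 × 0.9131 = 1.826 mol.
The cells are in series, so the same 1.826 mol of electrons passes through the second cell.
2 H₂O + 2 e⁻ → H₂ + 2 OH⁻ — 2 mol e⁻ per mol H₂, so n(H₂) = 1.826/2 = 0.9131 mol.
V = nRT/P = (0.9131 × 8.314 × 287) / (83.8 × 10³) = 0.0260 m³ = 26.0 L.

26.0 L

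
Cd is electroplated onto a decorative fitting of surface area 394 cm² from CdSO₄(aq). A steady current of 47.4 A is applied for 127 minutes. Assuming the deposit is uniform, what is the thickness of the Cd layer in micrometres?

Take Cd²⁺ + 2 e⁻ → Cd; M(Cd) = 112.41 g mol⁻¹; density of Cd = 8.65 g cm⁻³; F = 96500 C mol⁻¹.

617 μm

Q = I·t = 47.40 × 7620.0 = 361200 C; n(e⁻) = 3.743 mol.
n(Cd) = n(e⁻)/2 = 1.871 mol, so m = 1.871 × 112.41 = 210.4 g.
Volume = m/ρ = 210.4 / 8.65 = 24.32 cm³.
Thickness = V/A = 24.32 / 394 = 0.0617 cm = 617 μm.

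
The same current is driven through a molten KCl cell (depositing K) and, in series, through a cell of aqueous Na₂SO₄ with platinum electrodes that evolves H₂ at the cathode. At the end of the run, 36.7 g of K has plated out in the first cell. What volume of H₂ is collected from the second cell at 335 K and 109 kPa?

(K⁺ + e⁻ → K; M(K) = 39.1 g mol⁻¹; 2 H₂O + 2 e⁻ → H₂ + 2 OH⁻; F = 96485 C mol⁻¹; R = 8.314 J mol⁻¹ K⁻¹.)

n(K) = 36.7 / 39.1 = 0.9386 mol, so n(e⁻) = 1 × 0.9386 = 0.9386 mol.
The cells are in series, so the same 0.9386 mol of electrons passes through the second cell.
2 H₂O + 2 e⁻ → H₂ + 2 OH⁻ — 2 mol e⁻ per mol H₂, so n(H₂) = 0.9386/2 = 0.4693 mol.
V = nRT/P = (0.4693 × 8.314 × 335) / (109 × 10³) = 0.0120 m³ = 12.0 L.

12.0 L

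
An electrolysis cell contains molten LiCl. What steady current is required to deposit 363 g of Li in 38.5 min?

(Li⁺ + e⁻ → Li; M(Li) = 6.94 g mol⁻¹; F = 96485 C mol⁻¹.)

2180 A

n(Li) = 363 / 6.94 = 52.31 mol.
n(e⁻) = 1 × 52.31 = 52.31 mol.
Q = n(e⁻)·F = 52.31 × 96485 = 5047000 C.
I = Q/t = 5047000 / 2310.0 s = 2180 A.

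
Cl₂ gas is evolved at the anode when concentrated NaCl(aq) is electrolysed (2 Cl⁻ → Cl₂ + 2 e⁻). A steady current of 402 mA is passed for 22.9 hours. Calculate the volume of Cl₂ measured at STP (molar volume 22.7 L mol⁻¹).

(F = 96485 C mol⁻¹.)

Q = I·t = 0.4020 A × 82440 s = 33140 C.
n(e⁻) = Q/F = 33140 / 96485 = 0.3435 mol.
2 electrons are transferred per Cl₂ molecule, so n(Cl₂) = 0.3435 / 2 = 0.1717 mol.
V = n × V_m = 0.1717 × 22.7 = 3.90 L.

3.90 L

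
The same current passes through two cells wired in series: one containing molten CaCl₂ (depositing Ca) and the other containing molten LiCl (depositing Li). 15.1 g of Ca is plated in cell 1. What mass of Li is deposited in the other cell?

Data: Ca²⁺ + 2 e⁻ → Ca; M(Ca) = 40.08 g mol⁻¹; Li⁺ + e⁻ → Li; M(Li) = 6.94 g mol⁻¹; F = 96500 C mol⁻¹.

5.23 g

n(Ca) = 15.1 / 40.08 = 0.3767 mol.
Since Ca²⁺ + 2 e⁻ → Ca, n(e⁻) passed = 2 × 0.3767 = 0.7535 mol.
Cells in series carry the same charge, so the same 0.7535 mol of electrons passes through cell 2.
Li⁺ + e⁻ → Li, so n(Li) = 0.7535 / 1 = 0.7535 mol.
m(Li) = 0.7535 × 6.94 = 5.23 g.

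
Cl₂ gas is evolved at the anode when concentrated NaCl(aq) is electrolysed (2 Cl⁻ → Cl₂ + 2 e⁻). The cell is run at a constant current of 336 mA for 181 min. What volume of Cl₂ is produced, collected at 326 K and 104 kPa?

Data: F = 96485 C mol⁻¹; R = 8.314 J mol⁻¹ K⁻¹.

Q = I·t = 0.3360 A × 10860 s = 3649 C.
n(e⁻) = Q/F = 3649 / 96485 = 0.03782 mol.
2 electrons are transferred per Cl₂ molecule, so n(Cl₂) = 0.03782 / 2 = 0.01891 mol.
V = nRT/P = (0.01891 × 8.314 × 326) / (104 × 10³ Pa) = 4.93 × 10⁻⁴ m³ = 0.493 L.

0.493 L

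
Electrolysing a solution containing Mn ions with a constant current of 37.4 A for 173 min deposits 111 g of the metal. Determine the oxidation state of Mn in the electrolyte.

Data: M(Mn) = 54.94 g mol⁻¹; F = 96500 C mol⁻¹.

Q = I·t = 37.40 A × 10380 s = 388200 C, so n(e⁻) = 388200/96500 = 4.023 mol.
n(Mn) deposited = 111 / 54.94 = 2.020 mol.
Electrons per atom = n(e⁻)/n(Mn) = 4.023 / 2.020 = 1.99 ≈ 2, so the ion is Mn²⁺.

+2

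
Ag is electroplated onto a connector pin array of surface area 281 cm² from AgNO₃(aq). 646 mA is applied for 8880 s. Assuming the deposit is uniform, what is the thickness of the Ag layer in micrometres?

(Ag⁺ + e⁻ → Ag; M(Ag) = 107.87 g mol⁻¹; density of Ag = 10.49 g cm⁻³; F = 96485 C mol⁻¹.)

Q = I·t = 0.6460 × 8880.0 = 5736 C; n(e⁻) = 0.05945 mol.
n(Ag) = n(e⁻)/1 = 0.05945 mol, so m = 0.05945 × 107.87 = 6.413 g.
Volume = m/ρ = 6.413 / 10.49 = 0.6114 cm³.
Thickness = V/A = 0.6114 / 281 = 0.00218 cm = 21.8 μm.

21.8 μm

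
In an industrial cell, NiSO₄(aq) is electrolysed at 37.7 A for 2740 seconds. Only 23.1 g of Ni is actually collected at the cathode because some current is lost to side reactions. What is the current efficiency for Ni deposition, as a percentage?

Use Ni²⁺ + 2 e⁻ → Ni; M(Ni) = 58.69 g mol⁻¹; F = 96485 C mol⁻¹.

Q = I·t = 37.70 × 2740.0 = 103300 C; n(e⁻) = 103300/96485 = 1.071 mol.
Theoretical n(Ni) = n(e⁻)/2 = 0.5353 mol, i.e. m_theo = 0.5353 × 58.69 = 31.42 g.
Efficiency = m_actual / m_theo = 23.1 / 31.42 = 73.5 %.

73.5 %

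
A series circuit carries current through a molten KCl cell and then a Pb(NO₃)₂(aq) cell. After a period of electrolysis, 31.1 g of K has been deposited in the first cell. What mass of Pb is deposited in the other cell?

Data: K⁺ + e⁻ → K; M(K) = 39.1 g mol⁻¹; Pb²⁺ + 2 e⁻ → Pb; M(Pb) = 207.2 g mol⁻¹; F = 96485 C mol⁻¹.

n(K) = 31.1 / 39.1 = 0.7954 mol.
Since K⁺ + e⁻ → K, n(e⁻) passed = 1 × 0.7954 = 0.7954 mol.
Cells in series carry the same charge, so the same 0.7954 mol of electrons passes through cell 2.
Pb²⁺ + 2 e⁻ → Pb, so n(Pb) = 0.7954 / 2 = 0.3977 mol.
m(Pb) = 0.3977 × 207.2 = 82.4 g.

82.4 g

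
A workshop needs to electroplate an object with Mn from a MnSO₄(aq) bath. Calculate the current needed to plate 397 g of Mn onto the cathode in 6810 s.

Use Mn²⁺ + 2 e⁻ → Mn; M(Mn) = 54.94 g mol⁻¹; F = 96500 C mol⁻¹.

n(Mn) = 397 / 54.94 = 7.226 mol.
n(e⁻) = 2 × 7.226 = 14.45 mol.
Q = n(e⁻)·F = 14.45 × 96500 = 1395000 C.
I = Q/t = 1395000 / 6810.0 s = 205 A.

205 A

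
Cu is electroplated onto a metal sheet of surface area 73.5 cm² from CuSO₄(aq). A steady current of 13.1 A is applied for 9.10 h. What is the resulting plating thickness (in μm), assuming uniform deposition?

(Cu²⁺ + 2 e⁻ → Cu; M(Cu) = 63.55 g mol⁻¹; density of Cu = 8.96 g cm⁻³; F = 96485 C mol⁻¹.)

Q = I·t = 13.10 × 32760 = 429200 C; n(e⁻) = 4.448 mol.
n(Cu) = n(e⁻)/2 = 2.224 mol, so m = 2.224 × 63.55 = 141.3 g.
Volume = m/ρ = 141.3 / 8.96 = 15.77 cm³.
Thickness = V/A = 15.77 / 73.5 = 0.215 cm = 2150 μm.

2150 μm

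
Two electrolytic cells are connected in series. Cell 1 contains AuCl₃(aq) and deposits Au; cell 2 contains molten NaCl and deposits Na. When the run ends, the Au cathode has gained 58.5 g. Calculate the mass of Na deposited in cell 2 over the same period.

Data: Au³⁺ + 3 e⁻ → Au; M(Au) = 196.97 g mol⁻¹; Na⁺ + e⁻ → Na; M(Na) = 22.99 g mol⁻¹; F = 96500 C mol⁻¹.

20.5 g

n(Au) = 58.5 / 196.97 = 0.2970 mol.
Since Au³⁺ + 3 e⁻ → Au, n(e⁻) passed = 3 × 0.2970 = 0.8910 mol.
Cells in series carry the same charge, so the same 0.8910 mol of electrons passes through cell 2.
Na⁺ + e⁻ → Na, so n(Na) = 0.8910 / 1 = 0.8910 mol.
m(Na) = 0.8910 × 22.99 = 20.5 g.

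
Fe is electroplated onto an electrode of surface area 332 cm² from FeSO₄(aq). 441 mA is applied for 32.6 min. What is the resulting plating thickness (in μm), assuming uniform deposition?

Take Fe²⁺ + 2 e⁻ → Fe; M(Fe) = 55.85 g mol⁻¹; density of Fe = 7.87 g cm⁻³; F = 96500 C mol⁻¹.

Q = I·t = 0.4410 × 1956.0 = 862.6 C; n(e⁻) = 0.008939 mol.
n(Fe) = n(e⁻)/2 = 0.004469 mol, so m = 0.004469 × 55.85 = 0.2496 g.
Volume = m/ρ = 0.2496 / 7.87 = 0.03172 cm³.
Thickness = V/A = 0.03172 / 332 = 9.55 × 10⁻⁵ cm = 0.955 μm.

0.955 μm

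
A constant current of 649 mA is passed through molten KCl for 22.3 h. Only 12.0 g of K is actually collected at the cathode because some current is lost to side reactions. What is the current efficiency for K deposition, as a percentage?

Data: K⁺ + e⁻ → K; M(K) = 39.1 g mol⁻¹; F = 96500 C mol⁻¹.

Q = I·t = 0.6490 × 80280 = 52100 C; n(e⁻) = 52100/96500 = 0.5399 mol.
Theoretical n(K) = n(e⁻)/1 = 0.5399 mol, i.e. m_theo = 0.5399 × 39.1 = 21.11 g.
Efficiency = m_actual / m_theo = 12.0 / 21.11 = 56.8 %.

56.8 %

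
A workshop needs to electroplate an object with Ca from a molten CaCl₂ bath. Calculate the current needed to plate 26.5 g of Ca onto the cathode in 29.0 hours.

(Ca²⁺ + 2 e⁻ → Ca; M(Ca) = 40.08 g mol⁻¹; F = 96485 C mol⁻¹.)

n(Ca) = 26.5 / 40.08 = 0.6612 mol.
n(e⁻) = 2 × 0.6612 = 1.322 mol.
Q = n(e⁻)·F = 1.322 × 96485 = 127600 C.
I = Q/t = 127600 / 104400 s = 1.22 A.

1.22 A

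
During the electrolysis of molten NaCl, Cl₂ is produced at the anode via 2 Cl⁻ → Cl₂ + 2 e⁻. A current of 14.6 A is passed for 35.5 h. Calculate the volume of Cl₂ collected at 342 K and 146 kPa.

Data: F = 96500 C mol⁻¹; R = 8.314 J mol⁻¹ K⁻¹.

Q = I·t = 14.60 A × 127800 s = 1866000 C.
n(e⁻) = Q/F = 1866000 / 96500 = 19.34 mol.
2 electrons are transferred per Cl₂ molecule, so n(Cl₂) = 19.34 / 2 = 9.668 mol.
V = nRT/P = (9.668 × 8.314 × 342) / (146 × 10³ Pa) = 0.188 m³ = 188 L.

188 L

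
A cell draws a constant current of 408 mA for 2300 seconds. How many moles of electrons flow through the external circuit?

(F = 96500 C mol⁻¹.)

Q = I·t = 0.4080 A × 2300.0 s = 938.4 C.
n(e⁻) = Q/F = 938.4 / 96500 = 0.00972 mol.

0.00972 mol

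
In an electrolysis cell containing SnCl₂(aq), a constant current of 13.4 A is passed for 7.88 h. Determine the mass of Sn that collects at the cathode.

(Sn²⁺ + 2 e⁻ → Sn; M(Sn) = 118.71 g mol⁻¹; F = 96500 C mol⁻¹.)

234 g

Q = I·t = 13.40 A × 28368 s = 380100 C.
n(e⁻) = Q/F = 380100 / 96500 = 3.939 mol.
Sn²⁺ + 2 e⁻ → Sn, so n(Sn) = n(e⁻)/2 = 1.970 mol.
m = n·M = 1.970 × 118.71 = 234 g.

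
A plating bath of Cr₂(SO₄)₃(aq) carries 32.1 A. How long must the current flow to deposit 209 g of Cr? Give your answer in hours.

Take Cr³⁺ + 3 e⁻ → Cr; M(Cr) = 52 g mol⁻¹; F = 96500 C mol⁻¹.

n(Cr) = m/M = 209 / 52 = 4.019 mol.
Each Cr atom requires 3 electrons, so n(e⁻) = 3 × 4.019 = 12.06 mol.
Q = n(e⁻)·F = 12.06 × 96500 = 1164000 C.
t = Q/I = 1164000 / 32.10 A = 36250 s = 10.1 h.

10.1 h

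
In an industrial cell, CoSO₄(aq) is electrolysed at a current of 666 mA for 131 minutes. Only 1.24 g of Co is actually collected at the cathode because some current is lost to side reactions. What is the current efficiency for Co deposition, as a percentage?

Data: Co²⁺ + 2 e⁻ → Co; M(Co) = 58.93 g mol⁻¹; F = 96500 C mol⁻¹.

77.6 %

Q = I·t = 0.6660 × 7860.0 = 5235 C; n(e⁻) = 5235/96500 = 0.05425 mol.
Theoretical n(Co) = n(e⁻)/2 = 0.02712 mol, i.e. m_theo = 0.02712 × 58.93 = 1.598 g.
Efficiency = m_actual / m_theo = 1.24 / 1.598 = 77.6 %.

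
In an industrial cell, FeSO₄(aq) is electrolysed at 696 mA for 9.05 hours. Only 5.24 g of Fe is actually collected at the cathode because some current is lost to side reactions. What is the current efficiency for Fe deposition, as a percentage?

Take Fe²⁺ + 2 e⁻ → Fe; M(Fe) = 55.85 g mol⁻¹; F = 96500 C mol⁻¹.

Q = I·t = 0.6960 × 32580 = 22680 C; n(e⁻) = 22680/96500 = 0.2350 mol.
Theoretical n(Fe) = n(e⁻)/2 = 0.1175 mol, i.e. m_theo = 0.1175 × 55.85 = 6.562 g.
Efficiency = m_actual / m_theo = 5.24 / 6.562 = 79.9 %.

79.9 %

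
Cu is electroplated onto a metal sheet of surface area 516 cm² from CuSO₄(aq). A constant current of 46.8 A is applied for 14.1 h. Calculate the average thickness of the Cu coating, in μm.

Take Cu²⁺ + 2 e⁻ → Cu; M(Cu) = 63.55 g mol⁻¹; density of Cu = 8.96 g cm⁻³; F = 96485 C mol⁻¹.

Q = I·t = 46.80 × 50760 = 2376000 C; n(e⁻) = 24.62 mol.
n(Cu) = n(e⁻)/2 = 12.31 mol, so m = 12.31 × 63.55 = 782.3 g.
Volume = m/ρ = 782.3 / 8.96 = 87.31 cm³.
Thickness = V/A = 87.31 / 516 = 0.169 cm = 1690 μm.

1690 μm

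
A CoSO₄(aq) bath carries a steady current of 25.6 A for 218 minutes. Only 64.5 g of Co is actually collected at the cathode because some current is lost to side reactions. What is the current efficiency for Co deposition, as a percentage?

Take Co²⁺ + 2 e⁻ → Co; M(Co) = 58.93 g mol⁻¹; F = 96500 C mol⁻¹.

Q = I·t = 25.60 × 13080 = 334800 C; n(e⁻) = 334800/96500 = 3.470 mol.
Theoretical n(Co) = n(e⁻)/2 = 1.735 mol, i.e. m_theo = 1.735 × 58.93 = 102.2 g.
Efficiency = m_actual / m_theo = 64.5 / 102.2 = 63.1 %.

63.1 %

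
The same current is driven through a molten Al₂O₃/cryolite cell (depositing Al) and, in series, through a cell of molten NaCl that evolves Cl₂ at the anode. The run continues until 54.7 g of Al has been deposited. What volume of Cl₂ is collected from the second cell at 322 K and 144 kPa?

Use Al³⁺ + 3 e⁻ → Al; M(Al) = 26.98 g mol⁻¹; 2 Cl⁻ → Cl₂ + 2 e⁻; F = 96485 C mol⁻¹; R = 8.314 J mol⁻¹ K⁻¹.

56.5 L

n(Al) = 54.7 / 26.98 = 2.027 mol, so n(e⁻) = 3 × 2.027 = 6.082 mol.
The cells are in series, so the same 6.082 mol of electrons passes through the second cell.
2 Cl⁻ → Cl₂ + 2 e⁻ — 2 mol e⁻ per mol Cl₂, so n(Cl₂) = 6.082/2 = 3.041 mol.
V = nRT/P = (3.041 × 8.314 × 322) / (144 × 10³) = 0.0565 m³ = 56.5 L.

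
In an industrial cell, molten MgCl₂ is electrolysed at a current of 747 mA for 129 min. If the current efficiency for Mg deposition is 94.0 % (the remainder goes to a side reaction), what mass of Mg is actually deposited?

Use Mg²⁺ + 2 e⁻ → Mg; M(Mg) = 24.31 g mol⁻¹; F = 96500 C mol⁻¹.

Q = I·t = 0.7470 × 7740.0 = 5782 C.
n(e⁻) = 5782/96500 = 0.05991 mol; theoretically n(Mg) = 0.05991/2 = 0.02996 mol, m_theo = 0.7283 g.
At 94.0 % efficiency, m_actual = 0.940 × 0.7283 = 0.685 g.

0.685 g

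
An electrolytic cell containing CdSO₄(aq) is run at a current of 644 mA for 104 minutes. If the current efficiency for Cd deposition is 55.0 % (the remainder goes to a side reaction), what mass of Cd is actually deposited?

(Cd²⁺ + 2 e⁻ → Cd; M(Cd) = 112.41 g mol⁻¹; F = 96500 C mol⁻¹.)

Q = I·t = 0.6440 × 6240.0 = 4019 C.
n(e⁻) = 4019/96500 = 0.04164 mol; theoretically n(Cd) = 0.04164/2 = 0.02082 mol, m_theo = 2.341 g.
At 55.0 % efficiency, m_actual = 0.550 × 2.341 = 1.29 g.

1.29 g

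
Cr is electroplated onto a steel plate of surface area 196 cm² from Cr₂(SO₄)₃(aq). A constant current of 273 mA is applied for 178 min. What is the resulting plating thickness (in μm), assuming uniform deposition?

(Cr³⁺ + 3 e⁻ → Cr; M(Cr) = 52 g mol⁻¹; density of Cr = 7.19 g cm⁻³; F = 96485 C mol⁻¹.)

3.72 μm

Q = I·t = 0.2730 × 10680 = 2916 C; n(e⁻) = 0.03022 mol.
n(Cr) = n(e⁻)/3 = 0.01007 mol, so m = 0.01007 × 52 = 0.5238 g.
Volume = m/ρ = 0.5238 / 7.19 = 0.07285 cm³.
Thickness = V/A = 0.07285 / 196 = 3.72 × 10⁻⁴ cm = 3.72 μm.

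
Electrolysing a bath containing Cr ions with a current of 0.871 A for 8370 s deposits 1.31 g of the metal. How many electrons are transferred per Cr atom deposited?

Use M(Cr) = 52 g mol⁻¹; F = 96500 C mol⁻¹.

3

Q = I·t = 0.8710 A × 8370.0 s = 7290 C, so n(e⁻) = 7290/96500 = 0.07555 mol.
n(Cr) deposited = 1.31 / 52 = 0.02519 mol.
Electrons per atom = n(e⁻)/n(Cr) = 0.07555 / 0.02519 = 3.00 ≈ 3, so the ion is Cr³⁺.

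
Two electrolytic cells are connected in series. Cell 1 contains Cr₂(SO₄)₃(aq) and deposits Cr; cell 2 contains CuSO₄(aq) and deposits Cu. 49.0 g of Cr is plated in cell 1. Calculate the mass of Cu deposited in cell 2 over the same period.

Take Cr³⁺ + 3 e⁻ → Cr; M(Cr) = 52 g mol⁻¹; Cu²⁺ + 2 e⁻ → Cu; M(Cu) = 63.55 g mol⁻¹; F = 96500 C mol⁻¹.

n(Cr) = 49.0 / 52 = 0.9423 mol.
Since Cr³⁺ + 3 e⁻ → Cr, n(e⁻) passed = 3 × 0.9423 = 2.827 mol.
Cells in series carry the same charge, so the same 2.827 mol of electrons passes through cell 2.
Cu²⁺ + 2 e⁻ → Cu, so n(Cu) = 2.827 / 2 = 1.413 mol.
m(Cu) = 1.413 × 63.55 = 89.8 g.

89.8 g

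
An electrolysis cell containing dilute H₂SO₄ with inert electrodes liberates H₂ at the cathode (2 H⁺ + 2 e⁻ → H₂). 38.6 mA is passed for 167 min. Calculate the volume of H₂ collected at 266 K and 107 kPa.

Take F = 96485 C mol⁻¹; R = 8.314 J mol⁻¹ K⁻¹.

0.0414 L

Q = I·t = 0.03860 A × 10020 s = 386.8 C.
n(e⁻) = Q/F = 386.8 / 96485 = 0.004009 mol.
2 electrons are transferred per H₂ molecule, so n(H₂) = 0.004009 / 2 = 0.002004 mol.
V = nRT/P = (0.002004 × 8.314 × 266) / (107 × 10³ Pa) = 4.14 × 10⁻⁵ m³ = 0.0414 L.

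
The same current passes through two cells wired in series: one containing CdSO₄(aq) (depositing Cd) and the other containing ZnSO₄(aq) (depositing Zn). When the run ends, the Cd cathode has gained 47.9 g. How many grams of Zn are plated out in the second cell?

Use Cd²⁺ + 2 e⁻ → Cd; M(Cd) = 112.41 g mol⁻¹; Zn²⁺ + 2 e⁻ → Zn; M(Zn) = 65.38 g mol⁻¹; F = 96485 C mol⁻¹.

n(Cd) = 47.9 / 112.41 = 0.4261 mol.
Since Cd²⁺ + 2 e⁻ → Cd, n(e⁻) passed = 2 × 0.4261 = 0.8522 mol.
Cells in series carry the same charge, so the same 0.8522 mol of electrons passes through cell 2.
Zn²⁺ + 2 e⁻ → Zn, so n(Zn) = 0.8522 / 2 = 0.4261 mol.
m(Zn) = 0.4261 × 65.38 = 27.9 g.

27.9 g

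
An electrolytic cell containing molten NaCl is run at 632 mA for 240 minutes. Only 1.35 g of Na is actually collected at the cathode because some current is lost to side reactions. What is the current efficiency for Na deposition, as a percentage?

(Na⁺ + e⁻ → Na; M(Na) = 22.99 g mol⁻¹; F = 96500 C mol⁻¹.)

Q = I·t = 0.6320 × 14400 = 9101 C; n(e⁻) = 9101/96500 = 0.09431 mol.
Theoretical n(Na) = n(e⁻)/1 = 0.09431 mol, i.e. m_theo = 0.09431 × 22.99 = 2.168 g.
Efficiency = m_actual / m_theo = 1.35 / 2.168 = 62.3 %.

62.3 %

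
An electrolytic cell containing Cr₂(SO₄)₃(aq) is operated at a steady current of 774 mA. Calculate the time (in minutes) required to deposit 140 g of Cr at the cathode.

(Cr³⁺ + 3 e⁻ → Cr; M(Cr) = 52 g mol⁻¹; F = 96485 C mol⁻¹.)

n(Cr) = m/M = 140 / 52 = 2.692 mol.
Each Cr atom requires 3 electrons, so n(e⁻) = 3 × 2.692 = 8.077 mol.
Q = n(e⁻)·F = 8.077 × 96485 = 779300 C.
t = Q/I = 779300 / 0.7740 A = 1007000 s = 16800 min.

16800 min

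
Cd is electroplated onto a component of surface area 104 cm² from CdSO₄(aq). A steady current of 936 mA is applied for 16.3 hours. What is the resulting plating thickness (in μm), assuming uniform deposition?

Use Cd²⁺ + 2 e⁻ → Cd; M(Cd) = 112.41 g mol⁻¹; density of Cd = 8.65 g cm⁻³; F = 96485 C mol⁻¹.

Q = I·t = 0.9360 × 58680 = 54920 C; n(e⁻) = 0.5693 mol.
n(Cd) = n(e⁻)/2 = 0.2846 mol, so m = 0.2846 × 112.41 = 31.99 g.
Volume = m/ρ = 31.99 / 8.65 = 3.699 cm³.
Thickness = V/A = 3.699 / 104 = 0.0356 cm = 356 μm.

356 μm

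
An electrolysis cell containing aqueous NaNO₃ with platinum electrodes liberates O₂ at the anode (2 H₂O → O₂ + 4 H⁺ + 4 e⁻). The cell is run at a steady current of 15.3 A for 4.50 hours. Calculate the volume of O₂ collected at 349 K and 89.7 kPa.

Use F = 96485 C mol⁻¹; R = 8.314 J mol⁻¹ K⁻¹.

20.8 L

Q = I·t = 15.30 A × 16200 s = 247900 C.
n(e⁻) = Q/F = 247900 / 96485 = 2.569 mol.
4 electrons are transferred per O₂ molecule, so n(O₂) = 2.569 / 4 = 0.6422 mol.
V = nRT/P = (0.6422 × 8.314 × 349) / (89.7 × 10³ Pa) = 0.0208 m³ = 20.8 L.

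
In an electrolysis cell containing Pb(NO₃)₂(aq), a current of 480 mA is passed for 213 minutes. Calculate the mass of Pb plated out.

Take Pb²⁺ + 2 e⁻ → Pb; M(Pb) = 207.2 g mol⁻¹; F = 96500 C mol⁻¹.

Q = I·t = 0.4800 A × 12780 s = 6134 C.
n(e⁻) = Q/F = 6134 / 96500 = 0.06357 mol.
Pb²⁺ + 2 e⁻ → Pb, so n(Pb) = n(e⁻)/2 = 0.03178 mol.
m = n·M = 0.03178 × 207.2 = 6.59 g.

6.59 g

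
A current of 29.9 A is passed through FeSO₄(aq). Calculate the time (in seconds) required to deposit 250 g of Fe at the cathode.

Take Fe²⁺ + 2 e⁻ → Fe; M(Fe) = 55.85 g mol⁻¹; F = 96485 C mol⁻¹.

28900 s

n(Fe) = m/M = 250 / 55.85 = 4.476 mol.
Each Fe atom requires 2 electrons, so n(e⁻) = 2 × 4.476 = 8.953 mol.
Q = n(e⁻)·F = 8.953 × 96485 = 863800 C.
t = Q/I = 863800 / 29.90 A = 28890 s.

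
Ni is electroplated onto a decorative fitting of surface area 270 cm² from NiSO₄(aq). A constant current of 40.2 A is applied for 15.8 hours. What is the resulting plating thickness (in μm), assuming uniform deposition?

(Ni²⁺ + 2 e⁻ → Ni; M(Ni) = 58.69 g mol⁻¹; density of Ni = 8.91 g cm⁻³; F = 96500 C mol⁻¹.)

2890 μm

Q = I·t = 40.20 × 56880 = 2287000 C; n(e⁻) = 23.70 mol.
n(Ni) = n(e⁻)/2 = 11.85 mol, so m = 11.85 × 58.69 = 695.3 g.
Volume = m/ρ = 695.3 / 8.91 = 78.04 cm³.
Thickness = V/A = 78.04 / 270 = 0.289 cm = 2890 μm.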